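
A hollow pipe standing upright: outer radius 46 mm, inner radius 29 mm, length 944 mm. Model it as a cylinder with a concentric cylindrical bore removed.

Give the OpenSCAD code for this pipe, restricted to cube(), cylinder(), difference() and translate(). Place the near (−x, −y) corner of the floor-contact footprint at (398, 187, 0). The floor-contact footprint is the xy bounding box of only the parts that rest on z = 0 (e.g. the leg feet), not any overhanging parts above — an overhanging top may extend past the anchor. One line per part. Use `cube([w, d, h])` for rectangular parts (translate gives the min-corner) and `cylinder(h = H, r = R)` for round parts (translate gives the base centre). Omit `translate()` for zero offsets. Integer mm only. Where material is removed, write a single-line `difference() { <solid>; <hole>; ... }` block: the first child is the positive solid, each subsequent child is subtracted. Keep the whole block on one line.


difference() { translate([444, 233, 0]) cylinder(h = 944, r = 46); translate([444, 233, 0]) cylinder(h = 944, r = 29); }


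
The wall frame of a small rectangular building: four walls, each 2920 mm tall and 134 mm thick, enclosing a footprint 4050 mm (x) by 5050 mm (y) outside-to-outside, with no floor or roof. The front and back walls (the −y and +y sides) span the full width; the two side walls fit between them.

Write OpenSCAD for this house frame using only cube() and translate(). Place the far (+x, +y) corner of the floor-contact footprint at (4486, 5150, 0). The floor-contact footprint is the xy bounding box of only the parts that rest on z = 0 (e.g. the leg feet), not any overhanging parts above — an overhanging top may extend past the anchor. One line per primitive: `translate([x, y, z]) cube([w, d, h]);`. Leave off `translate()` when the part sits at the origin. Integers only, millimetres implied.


translate([436, 100, 0]) cube([4050, 134, 2920]);
translate([436, 5016, 0]) cube([4050, 134, 2920]);
translate([436, 234, 0]) cube([134, 4782, 2920]);
translate([4352, 234, 0]) cube([134, 4782, 2920]);


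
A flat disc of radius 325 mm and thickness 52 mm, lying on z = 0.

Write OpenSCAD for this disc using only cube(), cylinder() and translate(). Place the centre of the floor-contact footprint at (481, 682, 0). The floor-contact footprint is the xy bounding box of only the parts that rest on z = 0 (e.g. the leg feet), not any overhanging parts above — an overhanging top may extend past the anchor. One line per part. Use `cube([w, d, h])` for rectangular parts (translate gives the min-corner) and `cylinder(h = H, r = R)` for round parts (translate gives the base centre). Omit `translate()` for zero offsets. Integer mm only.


translate([481, 682, 0]) cylinder(h = 52, r = 325);


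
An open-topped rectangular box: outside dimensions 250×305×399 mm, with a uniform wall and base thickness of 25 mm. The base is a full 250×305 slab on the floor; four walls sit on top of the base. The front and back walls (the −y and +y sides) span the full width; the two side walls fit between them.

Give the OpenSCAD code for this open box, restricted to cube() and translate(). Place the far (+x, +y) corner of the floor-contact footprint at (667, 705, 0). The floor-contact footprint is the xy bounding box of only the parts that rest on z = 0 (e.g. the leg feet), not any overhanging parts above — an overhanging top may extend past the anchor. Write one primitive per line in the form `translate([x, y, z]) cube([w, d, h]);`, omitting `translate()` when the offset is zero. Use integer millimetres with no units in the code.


translate([417, 400, 0]) cube([250, 305, 25]);
translate([417, 400, 25]) cube([250, 25, 374]);
translate([417, 680, 25]) cube([250, 25, 374]);
translate([417, 425, 25]) cube([25, 255, 374]);
translate([642, 425, 25]) cube([25, 255, 374]);


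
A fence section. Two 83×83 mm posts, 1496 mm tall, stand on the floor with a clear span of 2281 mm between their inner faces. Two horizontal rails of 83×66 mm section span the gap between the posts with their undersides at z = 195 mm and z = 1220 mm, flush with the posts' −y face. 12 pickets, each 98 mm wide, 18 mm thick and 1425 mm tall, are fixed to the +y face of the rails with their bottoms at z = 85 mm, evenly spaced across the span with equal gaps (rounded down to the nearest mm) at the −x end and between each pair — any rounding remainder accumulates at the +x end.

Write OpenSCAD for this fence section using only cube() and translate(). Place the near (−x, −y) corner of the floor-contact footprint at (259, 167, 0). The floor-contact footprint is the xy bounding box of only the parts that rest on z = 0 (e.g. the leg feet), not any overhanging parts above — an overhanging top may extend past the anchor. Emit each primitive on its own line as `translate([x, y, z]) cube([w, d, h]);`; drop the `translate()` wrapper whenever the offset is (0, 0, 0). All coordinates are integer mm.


translate([259, 167, 0]) cube([83, 83, 1496]);
translate([2623, 167, 0]) cube([83, 83, 1496]);
translate([342, 167, 195]) cube([2281, 83, 66]);
translate([342, 167, 1220]) cube([2281, 83, 66]);
translate([427, 250, 85]) cube([98, 18, 1425]);
translate([610, 250, 85]) cube([98, 18, 1425]);
translate([793, 250, 85]) cube([98, 18, 1425]);
translate([976, 250, 85]) cube([98, 18, 1425]);
translate([1159, 250, 85]) cube([98, 18, 1425]);
translate([1342, 250, 85]) cube([98, 18, 1425]);
translate([1525, 250, 85]) cube([98, 18, 1425]);
translate([1708, 250, 85]) cube([98, 18, 1425]);
translate([1891, 250, 85]) cube([98, 18, 1425]);
translate([2074, 250, 85]) cube([98, 18, 1425]);
translate([2257, 250, 85]) cube([98, 18, 1425]);
translate([2440, 250, 85]) cube([98, 18, 1425]);


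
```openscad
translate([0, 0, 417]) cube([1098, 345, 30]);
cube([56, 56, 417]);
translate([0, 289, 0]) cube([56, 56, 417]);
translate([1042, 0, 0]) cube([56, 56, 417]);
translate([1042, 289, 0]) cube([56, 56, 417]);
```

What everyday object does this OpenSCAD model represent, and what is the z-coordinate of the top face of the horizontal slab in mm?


A bench. The seat-top height is 447 mm.

A long slab on four corner posts — a bench. The slab sits at z = 417 with thickness 30, so the top is 417 + 30 = 447 mm.


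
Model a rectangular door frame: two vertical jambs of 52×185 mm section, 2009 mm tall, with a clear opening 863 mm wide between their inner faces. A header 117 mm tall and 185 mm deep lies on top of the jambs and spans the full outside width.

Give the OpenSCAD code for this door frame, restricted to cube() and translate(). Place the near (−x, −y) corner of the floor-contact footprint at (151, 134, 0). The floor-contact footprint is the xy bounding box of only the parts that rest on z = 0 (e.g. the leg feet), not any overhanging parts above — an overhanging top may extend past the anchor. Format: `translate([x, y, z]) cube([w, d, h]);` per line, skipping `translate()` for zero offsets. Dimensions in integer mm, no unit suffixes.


translate([151, 134, 0]) cube([52, 185, 2009]);
translate([1066, 134, 0]) cube([52, 185, 2009]);
translate([151, 134, 2009]) cube([967, 185, 117]);


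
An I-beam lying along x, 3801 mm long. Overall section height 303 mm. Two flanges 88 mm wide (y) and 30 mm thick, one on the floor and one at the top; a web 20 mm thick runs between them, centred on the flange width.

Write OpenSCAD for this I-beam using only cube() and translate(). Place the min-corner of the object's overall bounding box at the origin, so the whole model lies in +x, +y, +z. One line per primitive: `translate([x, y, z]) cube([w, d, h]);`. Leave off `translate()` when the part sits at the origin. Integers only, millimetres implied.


cube([3801, 88, 30]);
translate([0, 34, 30]) cube([3801, 20, 243]);
translate([0, 0, 273]) cube([3801, 88, 30]);


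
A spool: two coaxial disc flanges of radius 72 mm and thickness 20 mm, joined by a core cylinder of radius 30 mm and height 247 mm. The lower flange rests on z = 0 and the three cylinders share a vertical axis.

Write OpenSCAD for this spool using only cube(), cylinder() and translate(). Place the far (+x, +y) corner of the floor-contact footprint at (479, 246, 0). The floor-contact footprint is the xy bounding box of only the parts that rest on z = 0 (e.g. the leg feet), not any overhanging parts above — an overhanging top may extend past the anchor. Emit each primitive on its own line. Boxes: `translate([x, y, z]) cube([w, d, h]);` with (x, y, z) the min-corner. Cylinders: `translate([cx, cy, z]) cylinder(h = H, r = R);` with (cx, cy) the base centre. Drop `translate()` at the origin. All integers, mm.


translate([407, 174, 0]) cylinder(h = 20, r = 72);
translate([407, 174, 20]) cylinder(h = 247, r = 30);
translate([407, 174, 267]) cylinder(h = 20, r = 72);


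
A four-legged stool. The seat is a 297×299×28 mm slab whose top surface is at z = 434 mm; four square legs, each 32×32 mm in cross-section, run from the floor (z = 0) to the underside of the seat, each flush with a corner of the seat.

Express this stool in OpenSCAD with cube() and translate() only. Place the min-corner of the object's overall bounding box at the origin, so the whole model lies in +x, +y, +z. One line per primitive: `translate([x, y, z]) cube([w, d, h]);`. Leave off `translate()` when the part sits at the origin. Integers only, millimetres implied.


// leg_h = 434 - 28 = 406
translate([0, 0, 406]) cube([297, 299, 28]);
cube([32, 32, 406]);
translate([265, 0, 0]) cube([32, 32, 406]);
translate([0, 267, 0]) cube([32, 32, 406]);
translate([265, 267, 0]) cube([32, 32, 406]);


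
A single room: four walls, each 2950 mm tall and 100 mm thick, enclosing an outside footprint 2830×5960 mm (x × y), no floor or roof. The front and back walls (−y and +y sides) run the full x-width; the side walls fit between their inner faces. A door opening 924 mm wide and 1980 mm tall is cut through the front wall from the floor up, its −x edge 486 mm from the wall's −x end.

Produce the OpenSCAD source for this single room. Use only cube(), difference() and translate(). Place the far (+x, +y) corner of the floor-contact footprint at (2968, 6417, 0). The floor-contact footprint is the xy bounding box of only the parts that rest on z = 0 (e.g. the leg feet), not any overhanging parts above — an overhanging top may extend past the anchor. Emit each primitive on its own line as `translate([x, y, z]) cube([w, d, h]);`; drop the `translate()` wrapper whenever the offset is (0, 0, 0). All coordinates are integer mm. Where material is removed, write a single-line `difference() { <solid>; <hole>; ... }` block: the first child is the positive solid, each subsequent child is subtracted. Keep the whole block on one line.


difference() { translate([138, 457, 0]) cube([2830, 100, 2950]); translate([624, 457, 0]) cube([924, 100, 1980]); }
translate([138, 6317, 0]) cube([2830, 100, 2950]);
translate([138, 557, 0]) cube([100, 5760, 2950]);
translate([2868, 557, 0]) cube([100, 5760, 2950]);


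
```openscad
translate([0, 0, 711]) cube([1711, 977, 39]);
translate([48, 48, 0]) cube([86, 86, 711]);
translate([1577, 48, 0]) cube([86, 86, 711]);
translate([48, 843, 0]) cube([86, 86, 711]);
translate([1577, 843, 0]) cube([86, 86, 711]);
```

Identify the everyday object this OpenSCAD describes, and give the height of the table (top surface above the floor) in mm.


A table. The table height is 750 mm.

A 1711×977×39 slab sits at z = 711 on four 86 mm square posts — a table. The top surface is at 711 + 39 = 750 mm.


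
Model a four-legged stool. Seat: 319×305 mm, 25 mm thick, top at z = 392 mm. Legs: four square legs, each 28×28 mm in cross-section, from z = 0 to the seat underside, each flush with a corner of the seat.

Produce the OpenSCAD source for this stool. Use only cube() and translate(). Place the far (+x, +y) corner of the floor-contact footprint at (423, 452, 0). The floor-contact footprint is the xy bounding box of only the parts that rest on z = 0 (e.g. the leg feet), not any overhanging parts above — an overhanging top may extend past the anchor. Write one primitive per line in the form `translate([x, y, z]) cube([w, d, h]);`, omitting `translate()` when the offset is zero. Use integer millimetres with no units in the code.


translate([104, 147, 367]) cube([319, 305, 25]);
translate([104, 147, 0]) cube([28, 28, 367]);
translate([395, 147, 0]) cube([28, 28, 367]);
translate([104, 424, 0]) cube([28, 28, 367]);
translate([395, 424, 0]) cube([28, 28, 367]);


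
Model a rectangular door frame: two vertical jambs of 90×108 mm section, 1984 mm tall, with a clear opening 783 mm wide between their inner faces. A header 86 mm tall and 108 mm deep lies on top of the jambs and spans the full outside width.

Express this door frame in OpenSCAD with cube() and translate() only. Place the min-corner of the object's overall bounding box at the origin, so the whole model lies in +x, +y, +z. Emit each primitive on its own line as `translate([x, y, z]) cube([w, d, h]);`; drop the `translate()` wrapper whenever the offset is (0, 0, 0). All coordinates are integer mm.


cube([90, 108, 1984]);
translate([873, 0, 0]) cube([90, 108, 1984]);
translate([0, 0, 1984]) cube([963, 108, 86]);


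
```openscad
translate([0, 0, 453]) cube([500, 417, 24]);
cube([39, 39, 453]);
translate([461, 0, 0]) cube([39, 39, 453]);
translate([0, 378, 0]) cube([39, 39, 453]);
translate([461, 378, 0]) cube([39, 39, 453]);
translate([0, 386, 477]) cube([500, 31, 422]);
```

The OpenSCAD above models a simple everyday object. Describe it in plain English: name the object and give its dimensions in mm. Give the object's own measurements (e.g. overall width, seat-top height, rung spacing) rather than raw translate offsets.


A chair. The seat is a 500×417×24 mm slab with its top at z = 477 mm, on four 39×39 mm corner legs (flush with the seat edges, standing on z = 0). A flat backrest 31 mm thick, 422 mm tall, spans the full seat width and rises from the seat top along its +y edge, rear face flush with the rear of the seat.


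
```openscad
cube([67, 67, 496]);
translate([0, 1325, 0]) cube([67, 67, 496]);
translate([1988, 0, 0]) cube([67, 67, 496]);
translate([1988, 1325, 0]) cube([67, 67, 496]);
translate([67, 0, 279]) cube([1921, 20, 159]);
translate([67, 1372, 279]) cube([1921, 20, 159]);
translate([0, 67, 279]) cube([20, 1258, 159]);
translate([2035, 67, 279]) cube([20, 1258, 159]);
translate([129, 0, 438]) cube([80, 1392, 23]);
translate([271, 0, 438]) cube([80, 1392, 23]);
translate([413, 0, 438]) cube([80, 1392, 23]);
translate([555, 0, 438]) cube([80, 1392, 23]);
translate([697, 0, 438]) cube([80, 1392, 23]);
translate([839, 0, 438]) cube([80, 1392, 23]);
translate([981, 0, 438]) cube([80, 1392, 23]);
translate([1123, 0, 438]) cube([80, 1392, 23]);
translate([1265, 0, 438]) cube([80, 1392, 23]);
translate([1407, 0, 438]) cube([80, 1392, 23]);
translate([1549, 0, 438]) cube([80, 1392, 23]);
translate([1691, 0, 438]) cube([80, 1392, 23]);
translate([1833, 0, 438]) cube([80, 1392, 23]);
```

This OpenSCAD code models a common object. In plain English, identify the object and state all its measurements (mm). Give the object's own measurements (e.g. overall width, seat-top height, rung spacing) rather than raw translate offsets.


A bed frame 2055 mm long (x) by 1392 mm wide (y). Four 67×67 mm corner posts, 496 mm tall, at the corners of the footprint. Four rails of 20 mm thickness and 159 mm height run between adjacent posts with their undersides at z = 279 mm, their outer faces flush with the outside of the frame (the two x-running rails run between the posts' inner faces; the two y-running rails run between the posts' inner faces). 13 slats, each 80 mm wide (x) and 23 mm thick, lie across the top of the two x-running rails, running the full 1392 mm width of the frame in y; along x they sit between the end posts with a 62 mm gap after the −x posts and between neighbouring slats, leaving 75 mm before the +x posts.


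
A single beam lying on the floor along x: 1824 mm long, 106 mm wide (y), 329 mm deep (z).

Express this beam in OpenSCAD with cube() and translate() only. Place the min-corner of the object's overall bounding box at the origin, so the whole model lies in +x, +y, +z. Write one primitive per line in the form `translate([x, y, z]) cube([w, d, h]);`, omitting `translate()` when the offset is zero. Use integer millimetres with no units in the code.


cube([1824, 106, 329]);


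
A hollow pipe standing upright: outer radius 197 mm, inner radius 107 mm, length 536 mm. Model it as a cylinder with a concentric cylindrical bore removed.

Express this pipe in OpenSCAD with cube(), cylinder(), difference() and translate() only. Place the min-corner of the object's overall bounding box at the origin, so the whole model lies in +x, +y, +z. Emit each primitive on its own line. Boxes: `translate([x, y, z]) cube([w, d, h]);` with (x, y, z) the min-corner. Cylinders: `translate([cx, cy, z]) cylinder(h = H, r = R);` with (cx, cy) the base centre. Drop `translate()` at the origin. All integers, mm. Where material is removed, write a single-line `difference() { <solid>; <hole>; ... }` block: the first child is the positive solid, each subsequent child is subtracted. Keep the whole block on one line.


difference() { translate([197, 197, 0]) cylinder(h = 536, r = 197); translate([197, 197, 0]) cylinder(h = 536, r = 107); }


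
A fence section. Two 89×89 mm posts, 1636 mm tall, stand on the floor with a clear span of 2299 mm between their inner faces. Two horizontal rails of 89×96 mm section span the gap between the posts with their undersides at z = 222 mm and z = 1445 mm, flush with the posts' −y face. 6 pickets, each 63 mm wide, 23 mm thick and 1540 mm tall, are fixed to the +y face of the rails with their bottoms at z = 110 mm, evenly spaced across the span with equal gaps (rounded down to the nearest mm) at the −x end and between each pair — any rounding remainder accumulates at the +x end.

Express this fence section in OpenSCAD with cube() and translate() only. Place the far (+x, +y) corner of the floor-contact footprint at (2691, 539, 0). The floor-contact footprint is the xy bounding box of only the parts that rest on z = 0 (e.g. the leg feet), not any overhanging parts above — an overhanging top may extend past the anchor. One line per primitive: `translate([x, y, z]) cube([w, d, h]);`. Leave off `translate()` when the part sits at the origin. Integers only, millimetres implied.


translate([214, 450, 0]) cube([89, 89, 1636]);
translate([2602, 450, 0]) cube([89, 89, 1636]);
translate([303, 450, 222]) cube([2299, 89, 96]);
translate([303, 450, 1445]) cube([2299, 89, 96]);
translate([577, 539, 110]) cube([63, 23, 1540]);
translate([914, 539, 110]) cube([63, 23, 1540]);
translate([1251, 539, 110]) cube([63, 23, 1540]);
translate([1588, 539, 110]) cube([63, 23, 1540]);
translate([1925, 539, 110]) cube([63, 23, 1540]);
translate([2262, 539, 110]) cube([63, 23, 1540]);


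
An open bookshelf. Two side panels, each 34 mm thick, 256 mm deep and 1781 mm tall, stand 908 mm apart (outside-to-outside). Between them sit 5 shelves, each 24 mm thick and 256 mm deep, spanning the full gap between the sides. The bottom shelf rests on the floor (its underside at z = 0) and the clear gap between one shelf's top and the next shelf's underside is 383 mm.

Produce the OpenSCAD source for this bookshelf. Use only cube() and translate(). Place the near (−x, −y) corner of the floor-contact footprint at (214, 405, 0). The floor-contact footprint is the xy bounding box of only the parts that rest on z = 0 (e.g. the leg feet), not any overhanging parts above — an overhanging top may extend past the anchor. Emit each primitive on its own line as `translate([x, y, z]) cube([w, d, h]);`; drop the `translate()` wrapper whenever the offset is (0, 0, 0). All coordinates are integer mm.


translate([214, 405, 0]) cube([34, 256, 1781]);
translate([1088, 405, 0]) cube([34, 256, 1781]);
translate([248, 405, 0]) cube([840, 256, 24]);
translate([248, 405, 407]) cube([840, 256, 24]);
translate([248, 405, 814]) cube([840, 256, 24]);
translate([248, 405, 1221]) cube([840, 256, 24]);
translate([248, 405, 1628]) cube([840, 256, 24]);


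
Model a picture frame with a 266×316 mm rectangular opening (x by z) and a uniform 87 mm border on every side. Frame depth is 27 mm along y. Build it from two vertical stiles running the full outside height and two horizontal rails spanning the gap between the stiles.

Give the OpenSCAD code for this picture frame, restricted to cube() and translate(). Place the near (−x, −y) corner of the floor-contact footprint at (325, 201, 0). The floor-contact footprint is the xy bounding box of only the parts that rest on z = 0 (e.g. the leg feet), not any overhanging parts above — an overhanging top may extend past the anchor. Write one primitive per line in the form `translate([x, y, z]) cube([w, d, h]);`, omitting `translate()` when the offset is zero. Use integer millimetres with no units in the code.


translate([325, 201, 0]) cube([87, 27, 490]);
translate([678, 201, 0]) cube([87, 27, 490]);
translate([412, 201, 0]) cube([266, 27, 87]);
translate([412, 201, 403]) cube([266, 27, 87]);


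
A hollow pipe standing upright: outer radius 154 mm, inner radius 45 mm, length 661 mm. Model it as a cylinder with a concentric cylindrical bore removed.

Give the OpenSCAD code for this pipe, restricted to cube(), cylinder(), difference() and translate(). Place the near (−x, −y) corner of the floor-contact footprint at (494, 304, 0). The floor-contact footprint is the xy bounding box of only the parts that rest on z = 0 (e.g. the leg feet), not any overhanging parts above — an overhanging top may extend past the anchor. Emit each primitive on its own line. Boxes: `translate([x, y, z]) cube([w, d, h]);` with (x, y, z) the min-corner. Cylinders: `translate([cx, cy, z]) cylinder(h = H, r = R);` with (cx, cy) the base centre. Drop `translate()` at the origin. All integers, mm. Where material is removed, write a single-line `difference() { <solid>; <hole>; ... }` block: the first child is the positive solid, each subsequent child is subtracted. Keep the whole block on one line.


difference() { translate([648, 458, 0]) cylinder(h = 661, r = 154); translate([648, 458, 0]) cylinder(h = 661, r = 45); }


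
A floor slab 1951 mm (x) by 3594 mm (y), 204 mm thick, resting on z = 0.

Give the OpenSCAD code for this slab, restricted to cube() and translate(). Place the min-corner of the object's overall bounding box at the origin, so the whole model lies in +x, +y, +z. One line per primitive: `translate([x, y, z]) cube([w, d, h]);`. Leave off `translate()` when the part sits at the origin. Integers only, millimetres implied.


cube([1951, 3594, 204]);


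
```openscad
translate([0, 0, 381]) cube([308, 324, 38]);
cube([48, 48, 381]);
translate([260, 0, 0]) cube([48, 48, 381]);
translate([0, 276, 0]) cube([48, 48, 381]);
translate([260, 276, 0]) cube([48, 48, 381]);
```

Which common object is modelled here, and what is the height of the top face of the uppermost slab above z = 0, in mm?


A stool. The seat height is 419 mm.

A 308×324×38 slab at z = 381 on four corner posts — a stool. The seat top is 381 + 38 = 419 mm.


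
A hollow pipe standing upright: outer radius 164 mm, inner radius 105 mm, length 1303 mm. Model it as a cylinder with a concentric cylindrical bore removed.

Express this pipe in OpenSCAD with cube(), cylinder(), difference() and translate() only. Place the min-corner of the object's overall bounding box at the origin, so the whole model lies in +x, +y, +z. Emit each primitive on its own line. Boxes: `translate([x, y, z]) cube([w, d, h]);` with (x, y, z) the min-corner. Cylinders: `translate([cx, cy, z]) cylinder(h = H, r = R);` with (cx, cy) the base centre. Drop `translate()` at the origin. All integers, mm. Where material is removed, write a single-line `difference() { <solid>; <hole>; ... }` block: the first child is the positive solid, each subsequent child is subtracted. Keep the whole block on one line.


difference() { translate([164, 164, 0]) cylinder(h = 1303, r = 164); translate([164, 164, 0]) cylinder(h = 1303, r = 105); }


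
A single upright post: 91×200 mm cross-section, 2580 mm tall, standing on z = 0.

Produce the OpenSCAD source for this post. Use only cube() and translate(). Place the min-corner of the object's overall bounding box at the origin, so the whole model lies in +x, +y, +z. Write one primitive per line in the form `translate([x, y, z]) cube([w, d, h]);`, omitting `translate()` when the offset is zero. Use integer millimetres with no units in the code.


cube([91, 200, 2580]);


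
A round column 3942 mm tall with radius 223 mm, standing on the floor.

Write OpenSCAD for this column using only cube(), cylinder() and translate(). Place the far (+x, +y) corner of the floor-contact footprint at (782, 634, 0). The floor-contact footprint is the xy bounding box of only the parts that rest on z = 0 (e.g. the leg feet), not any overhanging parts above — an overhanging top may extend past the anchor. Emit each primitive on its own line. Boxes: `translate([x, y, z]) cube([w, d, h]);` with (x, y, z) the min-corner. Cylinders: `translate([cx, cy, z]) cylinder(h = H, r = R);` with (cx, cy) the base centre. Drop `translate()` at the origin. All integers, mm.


translate([559, 411, 0]) cylinder(h = 3942, r = 223);


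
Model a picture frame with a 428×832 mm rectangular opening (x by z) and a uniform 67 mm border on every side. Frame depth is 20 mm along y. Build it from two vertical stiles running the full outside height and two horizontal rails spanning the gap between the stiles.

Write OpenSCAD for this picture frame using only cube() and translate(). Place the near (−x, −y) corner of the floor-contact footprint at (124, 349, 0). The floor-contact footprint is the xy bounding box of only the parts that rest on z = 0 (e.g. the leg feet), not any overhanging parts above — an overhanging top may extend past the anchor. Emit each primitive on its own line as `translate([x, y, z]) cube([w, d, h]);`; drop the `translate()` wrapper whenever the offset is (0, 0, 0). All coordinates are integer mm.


translate([124, 349, 0]) cube([67, 20, 966]);
translate([619, 349, 0]) cube([67, 20, 966]);
translate([191, 349, 0]) cube([428, 20, 67]);
translate([191, 349, 899]) cube([428, 20, 67]);


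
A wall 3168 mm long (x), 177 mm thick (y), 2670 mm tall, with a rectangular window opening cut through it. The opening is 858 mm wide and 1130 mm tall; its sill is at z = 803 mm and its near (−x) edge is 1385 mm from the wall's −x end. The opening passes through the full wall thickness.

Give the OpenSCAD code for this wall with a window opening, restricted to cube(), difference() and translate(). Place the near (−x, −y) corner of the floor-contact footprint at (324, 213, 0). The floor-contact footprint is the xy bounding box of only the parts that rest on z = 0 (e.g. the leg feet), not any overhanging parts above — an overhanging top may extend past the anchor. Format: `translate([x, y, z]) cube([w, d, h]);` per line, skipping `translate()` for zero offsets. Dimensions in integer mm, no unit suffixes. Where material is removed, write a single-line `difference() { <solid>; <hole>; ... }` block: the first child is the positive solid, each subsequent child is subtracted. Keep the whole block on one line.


difference() { translate([324, 213, 0]) cube([3168, 177, 2670]); translate([1709, 213, 803]) cube([858, 177, 1130]); }


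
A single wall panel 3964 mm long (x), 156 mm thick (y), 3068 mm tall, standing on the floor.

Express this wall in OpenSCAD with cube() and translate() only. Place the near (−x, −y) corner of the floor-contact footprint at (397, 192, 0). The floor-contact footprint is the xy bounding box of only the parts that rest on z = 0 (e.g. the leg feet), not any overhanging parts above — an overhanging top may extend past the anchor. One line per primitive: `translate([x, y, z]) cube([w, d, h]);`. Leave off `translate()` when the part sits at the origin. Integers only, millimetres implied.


translate([397, 192, 0]) cube([3964, 156, 3068]);


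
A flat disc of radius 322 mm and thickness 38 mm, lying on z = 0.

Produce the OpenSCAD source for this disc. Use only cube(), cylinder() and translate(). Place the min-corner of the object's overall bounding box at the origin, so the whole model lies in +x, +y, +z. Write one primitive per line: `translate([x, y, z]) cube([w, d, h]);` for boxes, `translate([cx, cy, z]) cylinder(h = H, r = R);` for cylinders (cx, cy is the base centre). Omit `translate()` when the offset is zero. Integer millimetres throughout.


translate([322, 322, 0]) cylinder(h = 38, r = 322);


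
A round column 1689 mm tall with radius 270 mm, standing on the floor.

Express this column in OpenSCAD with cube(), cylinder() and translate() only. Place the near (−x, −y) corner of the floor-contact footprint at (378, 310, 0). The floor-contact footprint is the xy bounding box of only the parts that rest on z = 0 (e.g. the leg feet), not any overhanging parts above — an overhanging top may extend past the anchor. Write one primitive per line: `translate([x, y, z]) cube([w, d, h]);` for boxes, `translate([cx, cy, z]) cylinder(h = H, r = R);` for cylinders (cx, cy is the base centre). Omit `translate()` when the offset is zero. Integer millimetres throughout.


translate([648, 580, 0]) cylinder(h = 1689, r = 270);


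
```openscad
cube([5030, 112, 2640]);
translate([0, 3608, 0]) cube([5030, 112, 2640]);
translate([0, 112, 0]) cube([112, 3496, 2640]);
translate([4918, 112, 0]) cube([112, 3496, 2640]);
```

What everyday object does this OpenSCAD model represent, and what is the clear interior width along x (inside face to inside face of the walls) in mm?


A house (or room) frame. The interior width is 4806 mm.

Four 2640 mm walls enclosing a rectangle with no floor or roof — a room or house frame. Outside width is 5030 mm and wall thickness is 112 mm, so the interior width is 5030 − 2 × 112 = 4806 mm.


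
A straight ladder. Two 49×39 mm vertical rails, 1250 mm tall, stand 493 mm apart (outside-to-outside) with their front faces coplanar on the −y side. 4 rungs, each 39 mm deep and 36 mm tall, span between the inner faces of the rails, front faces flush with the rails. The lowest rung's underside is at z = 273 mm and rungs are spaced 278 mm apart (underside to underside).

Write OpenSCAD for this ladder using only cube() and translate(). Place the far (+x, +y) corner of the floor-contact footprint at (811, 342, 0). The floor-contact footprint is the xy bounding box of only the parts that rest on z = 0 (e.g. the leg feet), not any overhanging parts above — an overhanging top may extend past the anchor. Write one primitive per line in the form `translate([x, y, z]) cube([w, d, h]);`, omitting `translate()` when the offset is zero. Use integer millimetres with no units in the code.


// rung span = 493 - 2*49 = 395
// rung[k] z = 273 + k*278
translate([318, 303, 0]) cube([49, 39, 1250]);
translate([762, 303, 0]) cube([49, 39, 1250]);
translate([367, 303, 273]) cube([395, 39, 36]);
translate([367, 303, 551]) cube([395, 39, 36]);
translate([367, 303, 829]) cube([395, 39, 36]);
translate([367, 303, 1107]) cube([395, 39, 36]);


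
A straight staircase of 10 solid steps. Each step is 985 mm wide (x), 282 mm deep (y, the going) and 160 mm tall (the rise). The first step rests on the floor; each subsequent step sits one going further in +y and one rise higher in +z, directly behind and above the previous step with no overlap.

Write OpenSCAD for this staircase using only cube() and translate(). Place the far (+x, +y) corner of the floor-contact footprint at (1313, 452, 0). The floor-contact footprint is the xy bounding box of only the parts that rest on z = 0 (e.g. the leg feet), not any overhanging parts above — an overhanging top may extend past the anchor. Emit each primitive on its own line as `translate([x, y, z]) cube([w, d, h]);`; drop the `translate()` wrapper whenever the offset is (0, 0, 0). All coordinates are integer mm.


translate([328, 170, 0]) cube([985, 282, 160]);
translate([328, 452, 160]) cube([985, 282, 160]);
translate([328, 734, 320]) cube([985, 282, 160]);
translate([328, 1016, 480]) cube([985, 282, 160]);
translate([328, 1298, 640]) cube([985, 282, 160]);
translate([328, 1580, 800]) cube([985, 282, 160]);
translate([328, 1862, 960]) cube([985, 282, 160]);
translate([328, 2144, 1120]) cube([985, 282, 160]);
translate([328, 2426, 1280]) cube([985, 282, 160]);
translate([328, 2708, 1440]) cube([985, 282, 160]);


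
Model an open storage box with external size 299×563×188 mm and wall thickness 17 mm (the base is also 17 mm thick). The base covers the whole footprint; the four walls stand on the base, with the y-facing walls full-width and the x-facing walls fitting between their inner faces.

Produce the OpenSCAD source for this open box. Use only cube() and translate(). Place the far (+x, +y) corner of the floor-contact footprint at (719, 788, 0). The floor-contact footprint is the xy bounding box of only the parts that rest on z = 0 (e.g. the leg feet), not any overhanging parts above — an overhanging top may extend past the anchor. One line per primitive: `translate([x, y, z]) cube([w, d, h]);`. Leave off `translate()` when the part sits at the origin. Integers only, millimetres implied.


translate([420, 225, 0]) cube([299, 563, 17]);
translate([420, 225, 17]) cube([299, 17, 171]);
translate([420, 771, 17]) cube([299, 17, 171]);
translate([420, 242, 17]) cube([17, 529, 171]);
translate([702, 242, 17]) cube([17, 529, 171]);


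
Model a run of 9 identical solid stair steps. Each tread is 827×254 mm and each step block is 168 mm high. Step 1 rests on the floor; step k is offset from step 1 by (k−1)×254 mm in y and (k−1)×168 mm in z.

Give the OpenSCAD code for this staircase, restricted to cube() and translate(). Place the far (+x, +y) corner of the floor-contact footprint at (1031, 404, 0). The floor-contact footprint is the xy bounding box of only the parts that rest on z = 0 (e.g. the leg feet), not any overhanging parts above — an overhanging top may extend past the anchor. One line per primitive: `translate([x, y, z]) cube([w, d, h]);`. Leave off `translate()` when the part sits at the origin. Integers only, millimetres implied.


translate([204, 150, 0]) cube([827, 254, 168]);
translate([204, 404, 168]) cube([827, 254, 168]);
translate([204, 658, 336]) cube([827, 254, 168]);
translate([204, 912, 504]) cube([827, 254, 168]);
translate([204, 1166, 672]) cube([827, 254, 168]);
translate([204, 1420, 840]) cube([827, 254, 168]);
translate([204, 1674, 1008]) cube([827, 254, 168]);
translate([204, 1928, 1176]) cube([827, 254, 168]);
translate([204, 2182, 1344]) cube([827, 254, 168]);


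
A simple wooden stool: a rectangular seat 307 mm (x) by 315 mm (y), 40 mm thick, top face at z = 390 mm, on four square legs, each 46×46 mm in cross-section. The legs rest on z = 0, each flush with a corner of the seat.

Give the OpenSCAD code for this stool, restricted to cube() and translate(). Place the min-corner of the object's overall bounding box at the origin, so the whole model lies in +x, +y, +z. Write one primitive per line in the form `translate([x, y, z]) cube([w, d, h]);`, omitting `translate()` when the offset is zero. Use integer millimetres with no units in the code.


translate([0, 0, 350]) cube([307, 315, 40]);
cube([46, 46, 350]);
translate([261, 0, 0]) cube([46, 46, 350]);
translate([0, 269, 0]) cube([46, 46, 350]);
translate([261, 269, 0]) cube([46, 46, 350]);


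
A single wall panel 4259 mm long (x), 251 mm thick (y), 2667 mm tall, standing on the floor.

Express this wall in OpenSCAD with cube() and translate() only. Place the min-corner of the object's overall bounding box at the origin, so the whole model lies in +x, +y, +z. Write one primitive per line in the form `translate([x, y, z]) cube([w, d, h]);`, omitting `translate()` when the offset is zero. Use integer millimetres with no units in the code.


cube([4259, 251, 2667]);


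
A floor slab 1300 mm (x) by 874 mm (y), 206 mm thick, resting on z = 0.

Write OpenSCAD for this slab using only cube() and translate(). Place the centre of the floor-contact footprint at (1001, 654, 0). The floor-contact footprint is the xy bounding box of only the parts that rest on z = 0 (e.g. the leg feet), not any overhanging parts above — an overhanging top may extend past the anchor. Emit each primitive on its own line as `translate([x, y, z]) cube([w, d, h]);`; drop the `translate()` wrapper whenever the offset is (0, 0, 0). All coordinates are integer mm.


translate([351, 217, 0]) cube([1300, 874, 206]);


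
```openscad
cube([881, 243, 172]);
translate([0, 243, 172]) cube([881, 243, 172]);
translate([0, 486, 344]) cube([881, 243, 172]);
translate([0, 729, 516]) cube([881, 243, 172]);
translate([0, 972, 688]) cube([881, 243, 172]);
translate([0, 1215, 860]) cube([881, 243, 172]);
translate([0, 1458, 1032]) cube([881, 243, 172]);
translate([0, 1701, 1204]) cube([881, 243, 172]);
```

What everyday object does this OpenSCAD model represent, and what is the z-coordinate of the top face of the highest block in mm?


A staircase. The total rise is 1376 mm.

8 identical blocks, each offset up and back from the previous — a staircase. Each step is 172 mm tall and there are 8 of them, so the total rise is 8 × 172 = 1376 mm.


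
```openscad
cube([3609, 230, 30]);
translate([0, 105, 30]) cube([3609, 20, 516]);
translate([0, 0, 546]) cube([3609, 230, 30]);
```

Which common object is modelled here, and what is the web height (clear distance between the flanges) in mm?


An I-beam. The web height is 516 mm.

Two wide flanges with a thin centred web — an I-beam. Overall 576 mm minus two 30 mm flanges gives a web of 576 − 2·30 = 516 mm.


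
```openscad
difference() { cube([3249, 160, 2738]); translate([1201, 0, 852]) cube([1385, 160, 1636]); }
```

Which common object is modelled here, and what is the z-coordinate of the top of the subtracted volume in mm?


A wall with a window opening. The window head height is 2488 mm.

A wall with a rectangular opening subtracted — a window. Sill at z = 852, opening 1636 mm tall, so the head is at 852 + 1636 = 2488 mm.


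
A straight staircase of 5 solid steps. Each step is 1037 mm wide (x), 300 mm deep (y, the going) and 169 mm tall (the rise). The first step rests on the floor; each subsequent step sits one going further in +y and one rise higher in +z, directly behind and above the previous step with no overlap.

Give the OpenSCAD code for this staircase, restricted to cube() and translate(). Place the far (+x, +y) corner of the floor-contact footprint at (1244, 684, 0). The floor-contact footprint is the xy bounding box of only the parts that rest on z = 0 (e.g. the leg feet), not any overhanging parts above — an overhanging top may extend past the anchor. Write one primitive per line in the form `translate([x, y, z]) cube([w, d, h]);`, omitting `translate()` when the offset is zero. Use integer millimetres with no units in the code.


translate([207, 384, 0]) cube([1037, 300, 169]);
translate([207, 684, 169]) cube([1037, 300, 169]);
translate([207, 984, 338]) cube([1037, 300, 169]);
translate([207, 1284, 507]) cube([1037, 300, 169]);
translate([207, 1584, 676]) cube([1037, 300, 169]);


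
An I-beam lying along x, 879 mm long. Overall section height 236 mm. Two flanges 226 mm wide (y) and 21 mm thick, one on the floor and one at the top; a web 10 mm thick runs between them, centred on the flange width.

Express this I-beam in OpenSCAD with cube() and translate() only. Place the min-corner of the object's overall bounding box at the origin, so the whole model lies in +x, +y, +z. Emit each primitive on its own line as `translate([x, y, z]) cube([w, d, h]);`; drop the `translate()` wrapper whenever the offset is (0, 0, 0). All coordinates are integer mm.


cube([879, 226, 21]);
translate([0, 108, 21]) cube([879, 10, 194]);
translate([0, 0, 215]) cube([879, 226, 21]);
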